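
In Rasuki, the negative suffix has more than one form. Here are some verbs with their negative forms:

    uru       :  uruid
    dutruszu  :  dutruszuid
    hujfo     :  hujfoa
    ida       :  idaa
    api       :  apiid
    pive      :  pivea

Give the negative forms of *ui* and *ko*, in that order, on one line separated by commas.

Looking at the last vowel of each stem: -id when the last vowel of the stem is a high vowel (*uru*, *dutruszu*, *api*); -a when the last vowel of the stem is a non-high vowel (*hujfo*, *ida*, *pive*).
The last vowel of *ui* is /i/, which is a high vowel, so the suffix is -id, giving *uiid*.
The last vowel of *ko* is /o/, which is a non-high vowel, so the suffix is -a, giving *koa*.

uiid, koa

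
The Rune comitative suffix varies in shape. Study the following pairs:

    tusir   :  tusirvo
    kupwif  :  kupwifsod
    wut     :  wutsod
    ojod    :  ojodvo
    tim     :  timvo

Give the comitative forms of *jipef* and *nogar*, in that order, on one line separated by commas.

Looking at the final consonant of each stem: -sod when the stem ends in a voiceless consonant (*kupwif*, *wut*); -vo when the stem ends in a voiced consonant (*tusir*, *ojod*, *tim*).
Since the final consonant of *jipef* is /f/ (voiceless), it takes -sod, giving *jipefsod*.
The final consonant of *nogar* is /r/, which is voiced, so the suffix is -vo, giving *nogarvo*.

jipefsod, nogarvo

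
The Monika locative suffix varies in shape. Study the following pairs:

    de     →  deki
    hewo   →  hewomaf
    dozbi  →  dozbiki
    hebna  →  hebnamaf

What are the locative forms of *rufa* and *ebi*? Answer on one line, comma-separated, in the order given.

rufamaf, ebiki

The pattern is front/back vowel harmony: -ki when the last vowel of the stem is a front vowel (*de*, *dozbi*); -maf when the last vowel of the stem is a back vowel (*hewo*, *hebna*).
The last vowel of *rufa* is /a/, which is a back vowel, so the suffix is -maf, giving *rufamaf*.
Since the last vowel of *ebi* is /i/ (a front vowel), it takes -ki, giving *ebiki*.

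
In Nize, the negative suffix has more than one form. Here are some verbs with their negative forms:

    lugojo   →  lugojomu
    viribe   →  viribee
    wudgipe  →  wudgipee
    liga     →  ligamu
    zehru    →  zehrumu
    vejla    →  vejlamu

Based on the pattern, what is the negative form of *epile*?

Looking at the last vowel of each stem: -e when the last vowel of the stem is a front vowel (*viribe*, *wudgipe*); -mu when the last vowel of the stem is a back vowel (*lugojo*, *liga*, *zehru*, *vejla*).
Since the last vowel of *epile* is /e/ (a front vowel), it takes -e, giving *epilee*.

epilee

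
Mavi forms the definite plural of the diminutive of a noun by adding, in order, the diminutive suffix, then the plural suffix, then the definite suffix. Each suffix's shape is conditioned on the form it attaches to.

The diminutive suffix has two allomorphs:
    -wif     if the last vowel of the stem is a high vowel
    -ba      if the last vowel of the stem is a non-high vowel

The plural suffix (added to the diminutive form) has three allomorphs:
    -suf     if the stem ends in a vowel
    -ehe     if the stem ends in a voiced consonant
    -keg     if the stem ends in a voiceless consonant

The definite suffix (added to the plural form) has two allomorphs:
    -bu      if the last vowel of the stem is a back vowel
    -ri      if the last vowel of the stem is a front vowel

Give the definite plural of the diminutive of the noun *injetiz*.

injetizwifkegri

*injetiz*: last vowel = /i/, a high vowel → -wif → *injetizwif*.
Since the final sound of the diminutive form *injetizwif* is /f/ (a voiceless consonant), it takes -keg, giving *injetizwifkeg*.
The last vowel of the plural form *injetizwifkeg* is /e/, which is a front vowel, so the definite suffix is -ri, giving *injetizwifkegri*.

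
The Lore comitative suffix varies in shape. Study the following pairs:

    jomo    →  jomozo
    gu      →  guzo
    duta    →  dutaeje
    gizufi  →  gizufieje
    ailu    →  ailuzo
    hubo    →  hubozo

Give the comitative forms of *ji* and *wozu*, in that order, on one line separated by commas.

jieje, wozuzo

The pattern is rounding harmony: -zo when the last vowel of the stem is a rounded vowel (*jomo*, *gu*, *ailu*, *hubo*); -eje when the last vowel of the stem is an unrounded vowel (*duta*, *gizufi*).
Since the last vowel of *ji* is /i/ (an unrounded vowel), it takes -eje, giving *jieje*.
*wozu* — last vowel /u/ (a rounded vowel) → -zo → *wozuzo*.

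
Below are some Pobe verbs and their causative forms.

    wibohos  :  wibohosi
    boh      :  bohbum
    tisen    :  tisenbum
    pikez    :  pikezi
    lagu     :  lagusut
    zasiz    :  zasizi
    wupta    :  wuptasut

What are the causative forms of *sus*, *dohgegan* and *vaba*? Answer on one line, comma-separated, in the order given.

The suffix is conditioned by the final sound: -i when the stem ends in a sibilant (*wibohos*, *pikez*, *zasiz*); -bum when the stem ends in a non-sibilant consonant (*boh*, *tisen*); -sut when the stem ends in a vowel (*lagu*, *wupta*).
Since the final sound of *sus* is /s/ (a sibilant), it takes -i, giving *susi*.
*dohgegan* — final sound /n/ (a non-sibilant consonant) → -bum → *dohgeganbum*.
*vaba* — final sound /a/ (a vowel) → -sut → *vabasut*.

susi, dohgeganbum, vabasut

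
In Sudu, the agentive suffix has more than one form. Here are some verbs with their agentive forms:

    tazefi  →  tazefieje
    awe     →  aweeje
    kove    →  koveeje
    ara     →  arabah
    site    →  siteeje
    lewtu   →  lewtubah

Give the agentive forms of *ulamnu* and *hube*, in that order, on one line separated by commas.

The pattern is front/back vowel harmony: -eje when the last vowel of the stem is a front vowel (*tazefi*, *awe*, *kove*, *site*); -bah when the last vowel of the stem is a back vowel (*ara*, *lewtu*).
Since the last vowel of *ulamnu* is /u/ (a back vowel), it takes -bah, giving *ulamnubah*.
*hube* — last vowel /e/ (a front vowel) → -eje → *hubeeje*.

ulamnubah, hubeeje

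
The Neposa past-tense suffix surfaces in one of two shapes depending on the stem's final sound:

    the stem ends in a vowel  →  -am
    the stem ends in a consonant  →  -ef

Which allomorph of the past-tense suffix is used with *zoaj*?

-ef

*zoaj*: final sound = /j/, a consonant → -ef.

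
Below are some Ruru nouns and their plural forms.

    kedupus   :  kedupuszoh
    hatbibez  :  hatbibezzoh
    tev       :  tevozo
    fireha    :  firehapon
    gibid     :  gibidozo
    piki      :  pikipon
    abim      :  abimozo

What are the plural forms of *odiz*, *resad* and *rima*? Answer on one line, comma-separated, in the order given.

The alternation tracks the final sound of the stem — -zoh when the stem ends in a sibilant (*kedupus*, *hatbibez*); -ozo when the stem ends in a non-sibilant consonant (*tev*, *gibid*, *abim*); -pon when the stem ends in a vowel (*fireha*, *piki*).
*odiz* — final sound /z/ (a sibilant) → -zoh → *odizzoh*.
The final sound of *resad* is /d/, which is a non-sibilant consonant, so the suffix is -ozo, giving *resadozo*.
*rima* — final sound /a/ (a vowel) → -pon → *rimapon*.

odizzoh, resadozo, rimapon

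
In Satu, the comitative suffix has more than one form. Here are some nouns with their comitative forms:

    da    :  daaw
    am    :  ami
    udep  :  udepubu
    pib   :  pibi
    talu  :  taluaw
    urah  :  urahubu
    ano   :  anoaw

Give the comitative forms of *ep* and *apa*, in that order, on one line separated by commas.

The pattern is voicing of the final sound: -ubu when the stem ends in a voiceless consonant (*udep*, *urah*); -i when the stem ends in a voiced consonant (*am*, *pib*); -aw when the stem ends in a vowel (*da*, *talu*, *ano*).
The final sound of *ep* is /p/, which is a voiceless consonant, so the suffix is -ubu, giving *epubu*.
Since the final sound of *apa* is /a/ (a vowel), it takes -aw, giving *apaaw*.

epubu, apaaw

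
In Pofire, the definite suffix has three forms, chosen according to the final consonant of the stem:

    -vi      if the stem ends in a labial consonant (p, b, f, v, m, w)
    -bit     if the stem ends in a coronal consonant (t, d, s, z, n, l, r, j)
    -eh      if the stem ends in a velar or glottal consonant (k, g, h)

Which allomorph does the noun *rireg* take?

-eh

*rireg* — final consonant /g/ (velar/glottal) → -eh.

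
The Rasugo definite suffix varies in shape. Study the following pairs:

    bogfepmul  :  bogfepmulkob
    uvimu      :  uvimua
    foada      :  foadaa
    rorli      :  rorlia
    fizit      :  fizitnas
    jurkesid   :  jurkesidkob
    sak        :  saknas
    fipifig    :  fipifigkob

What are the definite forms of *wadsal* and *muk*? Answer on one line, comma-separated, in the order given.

The pattern is voicing of the final sound: -nas when the stem ends in a voiceless consonant (*fizit*, *sak*); -kob when the stem ends in a voiced consonant (*bogfepmul*, *jurkesid*, *fipifig*); -a when the stem ends in a vowel (*uvimu*, *foada*, *rorli*).
The final sound of *wadsal* is /l/, which is a voiced consonant, so the suffix is -kob, giving *wadsalkob*.
The final sound of *muk* is /k/, which is a voiceless consonant, so the suffix is -nas, giving *muknas*.

wadsalkob, muknas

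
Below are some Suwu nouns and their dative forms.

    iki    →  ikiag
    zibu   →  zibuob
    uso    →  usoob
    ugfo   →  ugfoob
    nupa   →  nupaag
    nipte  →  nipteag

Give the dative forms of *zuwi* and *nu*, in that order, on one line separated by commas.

zuwiag, nuob

The pattern is rounding harmony: -ob when the last vowel of the stem is a rounded vowel (*zibu*, *uso*, *ugfo*); -ag when the last vowel of the stem is an unrounded vowel (*iki*, *nupa*, *nipte*).
The last vowel of *zuwi* is /i/, which is an unrounded vowel, so the suffix is -ag, giving *zuwiag*.
*nu*: last vowel = /u/, a rounded vowel → -ob → *nuob*.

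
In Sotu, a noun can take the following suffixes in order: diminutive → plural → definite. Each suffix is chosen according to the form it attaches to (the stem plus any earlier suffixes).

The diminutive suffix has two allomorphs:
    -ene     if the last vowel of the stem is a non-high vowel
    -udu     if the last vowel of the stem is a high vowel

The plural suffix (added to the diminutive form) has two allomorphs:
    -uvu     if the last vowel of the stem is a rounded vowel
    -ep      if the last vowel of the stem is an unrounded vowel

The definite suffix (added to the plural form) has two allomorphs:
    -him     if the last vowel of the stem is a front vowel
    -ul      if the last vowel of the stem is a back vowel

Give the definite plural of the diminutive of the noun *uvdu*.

uvduuduuvuul

The last vowel of *uvdu* is /u/, which is a high vowel, so the diminutive suffix is -udu, giving *uvduudu*.
The last vowel of the diminutive form *uvduudu* is /u/, which is a rounded vowel, so the plural suffix is -uvu, giving *uvduuduuvu*.
The last vowel of the plural form *uvduuduuvu* is /u/, which is a back vowel, so the definite suffix is -ul, giving *uvduuduuvuul*.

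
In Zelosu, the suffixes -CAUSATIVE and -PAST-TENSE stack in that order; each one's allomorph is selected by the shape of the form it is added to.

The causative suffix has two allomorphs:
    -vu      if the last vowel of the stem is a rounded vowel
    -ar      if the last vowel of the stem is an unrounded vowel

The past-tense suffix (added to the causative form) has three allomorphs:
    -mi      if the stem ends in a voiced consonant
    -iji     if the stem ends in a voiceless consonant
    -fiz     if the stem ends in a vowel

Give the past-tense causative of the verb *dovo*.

The last vowel of *dovo* is /o/, which is a rounded vowel, so the causative suffix is -vu, giving *dovovu*.
The final sound of the causative form *dovovu* is /u/, which is a vowel, so the past-tense suffix is -fiz, giving *dovovufiz*.

dovovufiz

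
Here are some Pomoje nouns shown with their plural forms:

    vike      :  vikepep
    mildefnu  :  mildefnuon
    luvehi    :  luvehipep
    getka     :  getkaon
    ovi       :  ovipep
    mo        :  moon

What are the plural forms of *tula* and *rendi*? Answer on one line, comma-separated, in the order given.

The alternation tracks the last vowel of the stem — -pep when the last vowel of the stem is a front vowel (*vike*, *luvehi*, *ovi*); -on when the last vowel of the stem is a back vowel (*mildefnu*, *getka*, *mo*).
*tula*: last vowel = /a/, a back vowel → -on → *tulaon*.
The last vowel of *rendi* is /i/, which is a front vowel, so the suffix is -pep, giving *rendipep*.

tulaon, rendipep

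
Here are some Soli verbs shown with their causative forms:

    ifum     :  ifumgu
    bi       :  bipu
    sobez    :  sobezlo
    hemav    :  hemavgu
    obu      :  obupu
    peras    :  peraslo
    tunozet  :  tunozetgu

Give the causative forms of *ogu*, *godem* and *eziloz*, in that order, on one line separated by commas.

ogupu, godemgu, ezilozlo

The pattern is sibilance of the final sound: -lo when the stem ends in a sibilant (*sobez*, *peras*); -gu when the stem ends in a non-sibilant consonant (*ifum*, *hemav*, *tunozet*); -pu when the stem ends in a vowel (*bi*, *obu*).
Since the final sound of *ogu* is /u/ (a vowel), it takes -pu, giving *ogupu*.
Since the final sound of *godem* is /m/ (a non-sibilant consonant), it takes -gu, giving *godemgu*.
*eziloz*: final sound = /z/, a sibilant → -lo → *ezilozlo*.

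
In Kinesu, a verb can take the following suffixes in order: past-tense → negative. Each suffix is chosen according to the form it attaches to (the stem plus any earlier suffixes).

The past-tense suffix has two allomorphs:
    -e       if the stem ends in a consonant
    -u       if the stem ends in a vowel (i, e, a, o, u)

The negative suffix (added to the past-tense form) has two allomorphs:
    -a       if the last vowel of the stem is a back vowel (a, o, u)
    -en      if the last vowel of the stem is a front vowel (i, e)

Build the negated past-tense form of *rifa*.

Since the final sound of *rifa* is /a/ (a vowel), it takes -u, giving *rifau*.
The last vowel of the past-tense form *rifau* is /u/, which is a back vowel, so the negative suffix is -a, giving *rifaua*.

rifaua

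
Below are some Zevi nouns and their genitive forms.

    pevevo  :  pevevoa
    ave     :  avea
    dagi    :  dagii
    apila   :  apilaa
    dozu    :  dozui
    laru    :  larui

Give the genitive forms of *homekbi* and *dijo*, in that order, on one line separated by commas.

The alternation tracks the last vowel of the stem — -i when the last vowel of the stem is a high vowel (*dagi*, *dozu*, *laru*); -a when the last vowel of the stem is a non-high vowel (*pevevo*, *ave*, *apila*).
*homekbi* — last vowel /i/ (a high vowel) → -i → *homekbii*.
The last vowel of *dijo* is /o/, which is a non-high vowel, so the suffix is -a, giving *dijoa*.

homekbii, dijoa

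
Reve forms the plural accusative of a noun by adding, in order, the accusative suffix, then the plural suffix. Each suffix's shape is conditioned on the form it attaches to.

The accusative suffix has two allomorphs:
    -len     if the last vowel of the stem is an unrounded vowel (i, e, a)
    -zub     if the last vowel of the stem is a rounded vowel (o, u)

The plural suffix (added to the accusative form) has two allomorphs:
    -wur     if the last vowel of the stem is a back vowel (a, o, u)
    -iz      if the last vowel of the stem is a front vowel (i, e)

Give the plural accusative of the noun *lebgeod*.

Since the last vowel of *lebgeod* is /o/ (a rounded vowel), it takes -zub, giving *lebgeodzub*.
The last vowel of the accusative form *lebgeodzub* is /u/, which is a back vowel, so the plural suffix is -wur, giving *lebgeodzubwur*.

lebgeodzubwur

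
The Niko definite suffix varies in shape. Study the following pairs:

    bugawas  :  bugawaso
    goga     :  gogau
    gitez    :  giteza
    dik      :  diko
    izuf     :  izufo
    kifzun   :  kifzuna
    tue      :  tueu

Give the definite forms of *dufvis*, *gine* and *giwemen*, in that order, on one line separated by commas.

dufviso, gineu, giwemena

Looking at the final sound of each stem: -o when the stem ends in a voiceless consonant (*bugawas*, *dik*, *izuf*); -a when the stem ends in a voiced consonant (*gitez*, *kifzun*); -u when the stem ends in a vowel (*goga*, *tue*).
The final sound of *dufvis* is /s/, which is a voiceless consonant, so the suffix is -o, giving *dufviso*.
The final sound of *gine* is /e/, which is a vowel, so the suffix is -u, giving *gineu*.
*giwemen* — final sound /n/ (a voiced consonant) → -a → *giwemena*.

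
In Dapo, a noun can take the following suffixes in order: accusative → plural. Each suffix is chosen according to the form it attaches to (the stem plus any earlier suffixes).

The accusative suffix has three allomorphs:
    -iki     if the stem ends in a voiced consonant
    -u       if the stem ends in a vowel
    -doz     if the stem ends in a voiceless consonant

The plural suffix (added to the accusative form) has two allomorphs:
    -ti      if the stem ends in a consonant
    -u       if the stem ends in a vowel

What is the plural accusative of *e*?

*e* — final sound /e/ (a vowel) → -u → *eu*.
Since the final sound of the accusative form *eu* is /u/ (a vowel), it takes -u, giving *euu*.

euu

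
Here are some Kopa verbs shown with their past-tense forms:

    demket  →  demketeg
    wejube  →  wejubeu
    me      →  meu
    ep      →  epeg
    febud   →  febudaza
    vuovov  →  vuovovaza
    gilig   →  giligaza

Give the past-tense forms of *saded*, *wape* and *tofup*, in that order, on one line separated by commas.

sadedaza, wapeu, tofupeg

Looking at the final sound of each stem: -eg when the stem ends in a voiceless consonant (*demket*, *ep*); -aza when the stem ends in a voiced consonant (*febud*, *vuovov*, *gilig*); -u when the stem ends in a vowel (*wejube*, *me*).
The final sound of *saded* is /d/, which is a voiced consonant, so the suffix is -aza, giving *sadedaza*.
The final sound of *wape* is /e/, which is a vowel, so the suffix is -u, giving *wapeu*.
*tofup*: final sound = /p/, a voiceless consonant → -eg → *tofupeg*.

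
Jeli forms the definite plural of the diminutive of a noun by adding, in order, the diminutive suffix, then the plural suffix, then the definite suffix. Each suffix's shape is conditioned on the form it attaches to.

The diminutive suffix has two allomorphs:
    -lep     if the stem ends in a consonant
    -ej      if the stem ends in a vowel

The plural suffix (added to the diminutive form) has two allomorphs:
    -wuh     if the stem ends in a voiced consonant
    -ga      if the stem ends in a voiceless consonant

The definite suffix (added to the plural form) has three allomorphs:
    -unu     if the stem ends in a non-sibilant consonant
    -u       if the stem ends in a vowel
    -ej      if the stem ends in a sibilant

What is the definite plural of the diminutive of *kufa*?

*kufa*: final sound = /a/, a vowel → -ej → *kufaej*.
Since the final consonant of the diminutive form *kufaej* is /j/ (voiced), it takes -wuh, giving *kufaejwuh*.
The plural form *kufaejwuh*: final sound = /h/, a non-sibilant consonant → -unu → *kufaejwuhunu*.

kufaejwuhunu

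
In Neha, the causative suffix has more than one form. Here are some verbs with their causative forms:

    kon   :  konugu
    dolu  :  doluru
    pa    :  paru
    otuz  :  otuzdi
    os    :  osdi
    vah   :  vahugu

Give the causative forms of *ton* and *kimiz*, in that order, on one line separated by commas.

The alternation tracks the final sound of the stem — -di when the stem ends in a sibilant (*otuz*, *os*); -ugu when the stem ends in a non-sibilant consonant (*kon*, *vah*); -ru when the stem ends in a vowel (*dolu*, *pa*).
The final sound of *ton* is /n/, which is a non-sibilant consonant, so the suffix is -ugu, giving *tonugu*.
*kimiz*: final sound = /z/, a sibilant → -di → *kimizdi*.

tonugu, kimizdi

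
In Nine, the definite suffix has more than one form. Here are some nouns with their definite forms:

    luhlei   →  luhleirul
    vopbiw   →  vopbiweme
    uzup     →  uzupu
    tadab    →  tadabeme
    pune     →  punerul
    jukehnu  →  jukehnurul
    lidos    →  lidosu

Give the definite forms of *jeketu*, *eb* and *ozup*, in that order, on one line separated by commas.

The alternation tracks the final sound of the stem — -u when the stem ends in a voiceless consonant (*uzup*, *lidos*); -eme when the stem ends in a voiced consonant (*vopbiw*, *tadab*); -rul when the stem ends in a vowel (*luhlei*, *pune*, *jukehnu*).
*jeketu* — final sound /u/ (a vowel) → -rul → *jeketurul*.
*eb* — final sound /b/ (a voiced consonant) → -eme → *ebeme*.
Since the final sound of *ozup* is /p/ (a voiceless consonant), it takes -u, giving *ozupu*.

jeketurul, ebeme, ozupu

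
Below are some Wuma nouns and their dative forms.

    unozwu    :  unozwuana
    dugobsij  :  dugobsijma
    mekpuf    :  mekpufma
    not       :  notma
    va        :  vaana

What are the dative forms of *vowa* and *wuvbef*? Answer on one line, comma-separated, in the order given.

Looking at the final sound of each stem: -ma when the stem ends in a consonant (*dugobsij*, *mekpuf*, *not*); -ana when the stem ends in a vowel (*unozwu*, *va*).
Since the final sound of *vowa* is /a/ (a vowel), it takes -ana, giving *vowaana*.
*wuvbef* — final sound /f/ (a consonant) → -ma → *wuvbefma*.

vowaana, wuvbefma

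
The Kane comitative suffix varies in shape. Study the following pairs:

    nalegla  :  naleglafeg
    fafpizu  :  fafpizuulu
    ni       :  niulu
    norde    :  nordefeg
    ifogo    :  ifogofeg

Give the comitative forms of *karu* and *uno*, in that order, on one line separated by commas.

karuulu, unofeg

Looking at the last vowel of each stem: -ulu when the last vowel of the stem is a high vowel (*fafpizu*, *ni*); -feg when the last vowel of the stem is a non-high vowel (*nalegla*, *norde*, *ifogo*).
*karu* — last vowel /u/ (a high vowel) → -ulu → *karuulu*.
Since the last vowel of *uno* is /o/ (a non-high vowel), it takes -feg, giving *unofeg*.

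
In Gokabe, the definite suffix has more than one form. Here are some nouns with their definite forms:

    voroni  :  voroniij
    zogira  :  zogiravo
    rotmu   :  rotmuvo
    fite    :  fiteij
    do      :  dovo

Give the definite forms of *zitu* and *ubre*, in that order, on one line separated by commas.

The alternation tracks the last vowel of the stem — -ij when the last vowel of the stem is a front vowel (*voroni*, *fite*); -vo when the last vowel of the stem is a back vowel (*zogira*, *rotmu*, *do*).
The last vowel of *zitu* is /u/, which is a back vowel, so the suffix is -vo, giving *zituvo*.
*ubre* — last vowel /e/ (a front vowel) → -ij → *ubreij*.

zituvo, ubreij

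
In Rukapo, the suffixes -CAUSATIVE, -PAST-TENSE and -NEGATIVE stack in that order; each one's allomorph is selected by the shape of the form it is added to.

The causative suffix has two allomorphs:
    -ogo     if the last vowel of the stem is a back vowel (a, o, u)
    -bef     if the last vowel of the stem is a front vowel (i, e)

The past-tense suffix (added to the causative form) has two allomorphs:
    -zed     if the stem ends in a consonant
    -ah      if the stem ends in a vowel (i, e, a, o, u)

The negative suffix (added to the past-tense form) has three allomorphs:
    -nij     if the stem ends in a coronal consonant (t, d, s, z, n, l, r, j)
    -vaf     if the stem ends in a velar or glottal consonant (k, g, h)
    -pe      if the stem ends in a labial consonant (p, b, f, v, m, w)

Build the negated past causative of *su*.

*su* — last vowel /u/ (a back vowel) → -ogo → *suogo*.
Since the final sound of the causative form *suogo* is /o/ (a vowel), it takes -ah, giving *suogoah*.
Since the final consonant of the past-tense form *suogoah* is /h/ (velar/glottal), it takes -vaf, giving *suogoahvaf*.

suogoahvaf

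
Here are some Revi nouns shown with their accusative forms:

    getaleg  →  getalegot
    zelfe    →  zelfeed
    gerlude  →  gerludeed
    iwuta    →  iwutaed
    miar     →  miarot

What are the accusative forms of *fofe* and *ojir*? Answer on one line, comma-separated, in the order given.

fofeed, ojirot

The alternation tracks the final sound of the stem — -ot when the stem ends in a consonant (*getaleg*, *miar*); -ed when the stem ends in a vowel (*zelfe*, *gerlude*, *iwuta*).
The final sound of *fofe* is /e/, which is a vowel, so the suffix is -ed, giving *fofeed*.
The final sound of *ojir* is /r/, which is a consonant, so the suffix is -ot, giving *ojirot*.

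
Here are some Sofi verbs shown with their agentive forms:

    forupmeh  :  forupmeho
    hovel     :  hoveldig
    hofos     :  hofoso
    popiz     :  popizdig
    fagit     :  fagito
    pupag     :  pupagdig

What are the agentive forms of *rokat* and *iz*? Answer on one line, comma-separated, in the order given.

rokato, izdig

The alternation tracks the final consonant of the stem — -o when the stem ends in a voiceless consonant (*forupmeh*, *hofos*, *fagit*); -dig when the stem ends in a voiced consonant (*hovel*, *popiz*, *pupag*).
Since the final consonant of *rokat* is /t/ (voiceless), it takes -o, giving *rokato*.
The final consonant of *iz* is /z/, which is voiced, so the suffix is -dig, giving *izdig*.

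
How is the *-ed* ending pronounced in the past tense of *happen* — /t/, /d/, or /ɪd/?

The stem *happen* ends in a voiced sound other than /d/.
The -ed suffix is realized as /ɪd/ after /t, d/; as /t/ after other voiceless consonants; and as /d/ after other voiced sounds.
So -ed on *happen* is pronounced /d/.

/d/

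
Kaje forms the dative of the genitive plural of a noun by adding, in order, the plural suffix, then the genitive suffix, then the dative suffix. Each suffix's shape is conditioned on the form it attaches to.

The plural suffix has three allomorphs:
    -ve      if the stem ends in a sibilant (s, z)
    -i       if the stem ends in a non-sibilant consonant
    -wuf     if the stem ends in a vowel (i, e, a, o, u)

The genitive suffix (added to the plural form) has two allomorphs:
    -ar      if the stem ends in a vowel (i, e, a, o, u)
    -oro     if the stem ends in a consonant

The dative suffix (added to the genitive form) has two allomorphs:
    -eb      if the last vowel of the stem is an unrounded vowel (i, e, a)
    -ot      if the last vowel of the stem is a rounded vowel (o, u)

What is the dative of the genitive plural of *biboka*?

bibokawuforoot

The final sound of *biboka* is /a/, which is a vowel, so the plural suffix is -wuf, giving *bibokawuf*.
The plural form *bibokawuf* — final sound /f/ (a consonant) → -oro → *bibokawuforo*.
Since the last vowel of the genitive form *bibokawuforo* is /o/ (a rounded vowel), it takes -ot, giving *bibokawuforoot*.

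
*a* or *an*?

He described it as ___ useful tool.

a

The indefinite article is chosen by the initial *sound* of the following word, not its spelling.
*useful* begins with the sound /juː/ (u pronounced /juː/) — a consonant sound.
So the article is *a*: He described it as a useful tool.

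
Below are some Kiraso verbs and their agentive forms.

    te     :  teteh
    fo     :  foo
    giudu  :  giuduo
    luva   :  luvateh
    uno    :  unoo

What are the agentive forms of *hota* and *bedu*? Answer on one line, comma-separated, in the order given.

The suffix is conditioned by the last vowel: -o when the last vowel of the stem is a rounded vowel (*fo*, *giudu*, *uno*); -teh when the last vowel of the stem is an unrounded vowel (*te*, *luva*).
*hota* — last vowel /a/ (an unrounded vowel) → -teh → *hotateh*.
*bedu*: last vowel = /u/, a rounded vowel → -o → *beduo*.

hotateh, beduo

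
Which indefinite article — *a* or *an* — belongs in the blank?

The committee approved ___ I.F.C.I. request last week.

an

The indefinite article is chosen by the initial *sound* of the following word, not its spelling.
The initialism *I.F.C.I.* is read letter by letter; the first letter, I, is pronounced /aɪ/, which begins with a vowel sound.
So the article is *an*: The committee approved an I.F.C.I. request last week.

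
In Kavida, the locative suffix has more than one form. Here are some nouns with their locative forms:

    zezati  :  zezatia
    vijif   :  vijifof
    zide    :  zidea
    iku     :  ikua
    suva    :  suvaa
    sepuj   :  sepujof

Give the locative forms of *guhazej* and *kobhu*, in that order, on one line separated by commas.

guhazejof, kobhua

The pattern is consonant vs. vowel: -of when the stem ends in a consonant (*vijif*, *sepuj*); -a when the stem ends in a vowel (*zezati*, *zide*, *iku*, *suva*).
The final sound of *guhazej* is /j/, which is a consonant, so the suffix is -of, giving *guhazejof*.
*kobhu*: final sound = /u/, a vowel → -a → *kobhua*.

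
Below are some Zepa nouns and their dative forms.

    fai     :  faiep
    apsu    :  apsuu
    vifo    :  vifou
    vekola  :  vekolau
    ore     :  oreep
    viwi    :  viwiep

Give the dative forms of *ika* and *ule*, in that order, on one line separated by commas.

The suffix is conditioned by the last vowel: -ep when the last vowel of the stem is a front vowel (*fai*, *ore*, *viwi*); -u when the last vowel of the stem is a back vowel (*apsu*, *vifo*, *vekola*).
The last vowel of *ika* is /a/, which is a back vowel, so the suffix is -u, giving *ikau*.
Since the last vowel of *ule* is /e/ (a front vowel), it takes -ep, giving *uleep*.

ikau, uleep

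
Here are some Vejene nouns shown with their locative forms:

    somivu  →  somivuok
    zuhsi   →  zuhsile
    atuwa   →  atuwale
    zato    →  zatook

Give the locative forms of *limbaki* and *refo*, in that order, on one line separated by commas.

Looking at the last vowel of each stem: -ok when the last vowel of the stem is a rounded vowel (*somivu*, *zato*); -le when the last vowel of the stem is an unrounded vowel (*zuhsi*, *atuwa*).
Since the last vowel of *limbaki* is /i/ (an unrounded vowel), it takes -le, giving *limbakile*.
The last vowel of *refo* is /o/, which is a rounded vowel, so the suffix is -ok, giving *refook*.

limbakile, refook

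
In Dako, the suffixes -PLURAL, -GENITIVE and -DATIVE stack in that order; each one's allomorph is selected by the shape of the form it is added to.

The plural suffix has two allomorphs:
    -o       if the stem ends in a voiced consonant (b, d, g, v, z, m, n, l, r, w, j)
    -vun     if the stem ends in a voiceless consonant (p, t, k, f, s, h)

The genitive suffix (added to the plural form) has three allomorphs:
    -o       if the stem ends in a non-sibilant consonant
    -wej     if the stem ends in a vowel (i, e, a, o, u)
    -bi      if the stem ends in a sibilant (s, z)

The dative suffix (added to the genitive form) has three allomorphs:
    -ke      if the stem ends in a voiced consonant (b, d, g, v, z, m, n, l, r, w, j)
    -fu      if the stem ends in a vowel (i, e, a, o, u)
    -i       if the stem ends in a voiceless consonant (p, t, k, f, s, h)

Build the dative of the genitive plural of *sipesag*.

Since the final consonant of *sipesag* is /g/ (voiced), it takes -o, giving *sipesago*.
The plural form *sipesago*: final sound = /o/, a vowel → -wej → *sipesagowej*.
The genitive form *sipesagowej* — final sound /j/ (a voiced consonant) → -ke → *sipesagowejke*.

sipesagowejke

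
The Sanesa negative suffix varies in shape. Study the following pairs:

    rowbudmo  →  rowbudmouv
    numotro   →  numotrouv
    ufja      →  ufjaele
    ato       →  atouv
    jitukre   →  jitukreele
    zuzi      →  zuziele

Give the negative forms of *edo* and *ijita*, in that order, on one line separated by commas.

The suffix is conditioned by the last vowel: -uv when the last vowel of the stem is a rounded vowel (*rowbudmo*, *numotro*, *ato*); -ele when the last vowel of the stem is an unrounded vowel (*ufja*, *jitukre*, *zuzi*).
*edo*: last vowel = /o/, a rounded vowel → -uv → *edouv*.
*ijita* — last vowel /a/ (an unrounded vowel) → -ele → *ijitaele*.

edouv, ijitaele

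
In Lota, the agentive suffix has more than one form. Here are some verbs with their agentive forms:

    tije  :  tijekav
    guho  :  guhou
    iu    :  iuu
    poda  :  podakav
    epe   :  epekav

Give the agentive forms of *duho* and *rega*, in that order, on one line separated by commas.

The alternation tracks the last vowel of the stem — -u when the last vowel of the stem is a rounded vowel (*guho*, *iu*); -kav when the last vowel of the stem is an unrounded vowel (*tije*, *poda*, *epe*).
*duho*: last vowel = /o/, a rounded vowel → -u → *duhou*.
*rega*: last vowel = /a/, an unrounded vowel → -kav → *regakav*.

duhou, regakav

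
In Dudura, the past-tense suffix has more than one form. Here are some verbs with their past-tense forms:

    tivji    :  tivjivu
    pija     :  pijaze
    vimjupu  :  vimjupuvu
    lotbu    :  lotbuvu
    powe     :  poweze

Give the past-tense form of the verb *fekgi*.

The suffix is conditioned by the last vowel: -vu when the last vowel of the stem is a high vowel (*tivji*, *vimjupu*, *lotbu*); -ze when the last vowel of the stem is a non-high vowel (*pija*, *powe*).
*fekgi*: last vowel = /i/, a high vowel → -vu → *fekgivu*.

fekgivu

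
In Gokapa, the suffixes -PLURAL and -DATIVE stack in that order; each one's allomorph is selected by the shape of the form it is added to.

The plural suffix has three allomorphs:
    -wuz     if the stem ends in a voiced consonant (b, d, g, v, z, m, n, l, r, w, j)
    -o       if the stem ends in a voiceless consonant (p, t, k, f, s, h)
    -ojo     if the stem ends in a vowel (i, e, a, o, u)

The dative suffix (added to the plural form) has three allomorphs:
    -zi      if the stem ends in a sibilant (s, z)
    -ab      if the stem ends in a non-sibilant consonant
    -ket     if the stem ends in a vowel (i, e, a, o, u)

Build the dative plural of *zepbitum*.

zepbitumwuzzi

The final sound of *zepbitum* is /m/, which is a voiced consonant, so the plural suffix is -wuz, giving *zepbitumwuz*.
The plural form *zepbitumwuz* — final sound /z/ (a sibilant) → -zi → *zepbitumwuzzi*.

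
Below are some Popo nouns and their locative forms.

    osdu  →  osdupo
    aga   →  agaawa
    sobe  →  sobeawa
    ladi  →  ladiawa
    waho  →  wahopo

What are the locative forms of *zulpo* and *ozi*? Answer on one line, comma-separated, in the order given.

The pattern is rounding harmony: -po when the last vowel of the stem is a rounded vowel (*osdu*, *waho*); -awa when the last vowel of the stem is an unrounded vowel (*aga*, *sobe*, *ladi*).
*zulpo* — last vowel /o/ (a rounded vowel) → -po → *zulpopo*.
*ozi* — last vowel /i/ (an unrounded vowel) → -awa → *oziawa*.

zulpopo, oziawa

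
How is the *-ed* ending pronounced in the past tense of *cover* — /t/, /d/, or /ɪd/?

/d/

The stem *cover* ends in a voiced sound other than /d/.
The -ed suffix is realized as /ɪd/ after /t, d/; as /t/ after other voiceless consonants; and as /d/ after other voiced sounds.
So -ed on *cover* is pronounced /d/.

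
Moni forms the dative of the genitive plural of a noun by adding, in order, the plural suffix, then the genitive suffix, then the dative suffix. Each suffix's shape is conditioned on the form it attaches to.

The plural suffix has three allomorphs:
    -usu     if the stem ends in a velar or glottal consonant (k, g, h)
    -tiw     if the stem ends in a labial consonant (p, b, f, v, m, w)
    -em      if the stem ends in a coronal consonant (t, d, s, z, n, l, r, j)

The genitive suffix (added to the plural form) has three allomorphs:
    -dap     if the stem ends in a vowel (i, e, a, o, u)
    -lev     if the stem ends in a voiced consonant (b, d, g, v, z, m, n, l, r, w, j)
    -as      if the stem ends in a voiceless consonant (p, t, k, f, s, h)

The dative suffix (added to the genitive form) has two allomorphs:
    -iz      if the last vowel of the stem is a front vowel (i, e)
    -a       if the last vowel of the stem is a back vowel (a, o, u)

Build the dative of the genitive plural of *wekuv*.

The final consonant of *wekuv* is /v/, which is labial, so the plural suffix is -tiw, giving *wekuvtiw*.
Since the final sound of the plural form *wekuvtiw* is /w/ (a voiced consonant), it takes -lev, giving *wekuvtiwlev*.
The genitive form *wekuvtiwlev*: last vowel = /e/, a front vowel → -iz → *wekuvtiwleviz*.

wekuvtiwleviz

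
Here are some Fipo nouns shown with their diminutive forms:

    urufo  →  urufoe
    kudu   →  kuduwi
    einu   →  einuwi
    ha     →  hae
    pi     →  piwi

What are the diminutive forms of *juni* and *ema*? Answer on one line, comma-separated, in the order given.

The suffix is conditioned by the last vowel: -wi when the last vowel of the stem is a high vowel (*kudu*, *einu*, *pi*); -e when the last vowel of the stem is a non-high vowel (*urufo*, *ha*).
Since the last vowel of *juni* is /i/ (a high vowel), it takes -wi, giving *juniwi*.
The last vowel of *ema* is /a/, which is a non-high vowel, so the suffix is -e, giving *emae*.

juniwi, emae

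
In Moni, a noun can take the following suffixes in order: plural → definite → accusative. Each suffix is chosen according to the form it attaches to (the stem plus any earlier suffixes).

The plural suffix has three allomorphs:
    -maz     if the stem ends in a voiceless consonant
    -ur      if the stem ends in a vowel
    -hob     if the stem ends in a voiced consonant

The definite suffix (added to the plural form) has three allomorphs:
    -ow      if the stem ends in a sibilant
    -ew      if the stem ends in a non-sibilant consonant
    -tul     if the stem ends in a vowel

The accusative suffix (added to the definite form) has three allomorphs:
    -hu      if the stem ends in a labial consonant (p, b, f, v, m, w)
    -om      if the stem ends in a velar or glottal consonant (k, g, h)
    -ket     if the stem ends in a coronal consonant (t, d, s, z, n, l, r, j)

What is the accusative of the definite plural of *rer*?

*rer*: final sound = /r/, a voiced consonant → -hob → *rerhob*.
The plural form *rerhob* — final sound /b/ (a non-sibilant consonant) → -ew → *rerhobew*.
Since the final consonant of the definite form *rerhobew* is /w/ (labial), it takes -hu, giving *rerhobewhu*.

rerhobewhu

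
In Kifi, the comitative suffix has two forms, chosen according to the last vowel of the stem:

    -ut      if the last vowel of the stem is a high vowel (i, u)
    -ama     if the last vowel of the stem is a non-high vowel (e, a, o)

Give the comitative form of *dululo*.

dululoama

*dululo*: last vowel = /o/, a non-high vowel → -ama → *dululoama*.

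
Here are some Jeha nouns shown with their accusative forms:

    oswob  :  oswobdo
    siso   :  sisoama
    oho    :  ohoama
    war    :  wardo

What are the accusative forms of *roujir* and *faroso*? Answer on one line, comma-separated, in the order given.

roujirdo, farosoama

Looking at the final sound of each stem: -do when the stem ends in a consonant (*oswob*, *war*); -ama when the stem ends in a vowel (*siso*, *oho*).
The final sound of *roujir* is /r/, which is a consonant, so the suffix is -do, giving *roujirdo*.
Since the final sound of *faroso* is /o/ (a vowel), it takes -ama, giving *farosoama*.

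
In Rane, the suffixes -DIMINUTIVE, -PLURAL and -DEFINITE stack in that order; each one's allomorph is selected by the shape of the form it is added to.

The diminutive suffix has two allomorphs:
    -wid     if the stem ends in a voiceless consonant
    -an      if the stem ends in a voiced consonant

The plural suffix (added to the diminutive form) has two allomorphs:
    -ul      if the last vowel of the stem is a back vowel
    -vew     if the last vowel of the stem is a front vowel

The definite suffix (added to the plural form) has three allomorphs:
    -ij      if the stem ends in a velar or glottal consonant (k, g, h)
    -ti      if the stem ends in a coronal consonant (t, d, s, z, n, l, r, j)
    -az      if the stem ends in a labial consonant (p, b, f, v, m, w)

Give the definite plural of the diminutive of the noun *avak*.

avakwidvewaz

The final consonant of *avak* is /k/, which is voiceless, so the diminutive suffix is -wid, giving *avakwid*.
The diminutive form *avakwid*: last vowel = /i/, a front vowel → -vew → *avakwidvew*.
Since the final consonant of the plural form *avakwidvew* is /w/ (labial), it takes -az, giving *avakwidvewaz*.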